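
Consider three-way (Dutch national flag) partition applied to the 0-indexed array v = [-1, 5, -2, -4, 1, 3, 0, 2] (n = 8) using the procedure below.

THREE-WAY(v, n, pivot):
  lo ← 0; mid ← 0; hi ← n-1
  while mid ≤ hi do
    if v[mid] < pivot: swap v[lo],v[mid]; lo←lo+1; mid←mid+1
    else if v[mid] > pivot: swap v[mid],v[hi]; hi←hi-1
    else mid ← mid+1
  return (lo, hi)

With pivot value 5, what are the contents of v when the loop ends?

pivot = 5; lo=0, mid=0, hi=7
v[mid]=-1<5: swap v[0],v[0]; lo=1,mid=1 → [-1, 5, -2, -4, 1, 3, 0, 2]
v[mid]=5=5: mid=2
v[mid]=-2<5: swap v[1],v[2]; lo=2,mid=3 → [-1, -2, 5, -4, 1, 3, 0, 2]
v[mid]=-4<5: swap v[2],v[3]; lo=3,mid=4 → [-1, -2, -4, 5, 1, 3, 0, 2]
v[mid]=1<5: swap v[3],v[4]; lo=4,mid=5 → [-1, -2, -4, 1, 5, 3, 0, 2]
v[mid]=3<5: swap v[4],v[5]; lo=5,mid=6 → [-1, -2, -4, 1, 3, 5, 0, 2]
v[mid]=0<5: swap v[5],v[6]; lo=6,mid=7 → [-1, -2, -4, 1, 3, 0, 5, 2]
v[mid]=2<5: swap v[6],v[7]; lo=7,mid=8 → [-1, -2, -4, 1, 3, 0, 2, 5]
end: lo=7, hi=7; v = [-1, -2, -4, 1, 3, 0, 2, 5]

[-1, -2, -4, 1, 3, 0, 2, 5]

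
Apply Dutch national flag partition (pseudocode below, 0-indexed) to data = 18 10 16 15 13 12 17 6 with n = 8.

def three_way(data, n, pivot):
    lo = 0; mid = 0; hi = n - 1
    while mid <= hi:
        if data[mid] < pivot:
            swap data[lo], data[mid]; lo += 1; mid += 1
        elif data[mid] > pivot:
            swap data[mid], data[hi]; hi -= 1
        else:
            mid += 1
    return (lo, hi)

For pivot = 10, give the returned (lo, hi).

(1, 1)

lo=0 mid=0 hi=7
18>10: swap(0,7), hi=6 ⇒ 6 10 16 15 13 12 17 18
6<10: swap(0,0), lo=1 mid=1 ⇒ 6 10 16 15 13 12 17 18
10=10: mid=2
16>10: swap(2,6), hi=5 ⇒ 6 10 17 15 13 12 16 18
17>10: swap(2,5), hi=4 ⇒ 6 10 12 15 13 17 16 18
12>10: swap(2,4), hi=3 ⇒ 6 10 13 15 12 17 16 18
13>10: swap(2,3), hi=2 ⇒ 6 10 15 13 12 17 16 18
15>10: swap(2,2), hi=1 ⇒ 6 10 15 13 12 17 16 18
done. lo=1 hi=1; data=6 10 15 13 12 17 16 18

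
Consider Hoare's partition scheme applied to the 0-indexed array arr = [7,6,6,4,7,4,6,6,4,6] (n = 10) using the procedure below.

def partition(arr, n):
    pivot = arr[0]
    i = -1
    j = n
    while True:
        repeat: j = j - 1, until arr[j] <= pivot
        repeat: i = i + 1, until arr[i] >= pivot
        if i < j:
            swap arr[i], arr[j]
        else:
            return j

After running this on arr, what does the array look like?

[6,6,6,4,4,4,6,6,7,7]

pivot=7
j stops at 9 (6), i stops at 0 (7); swap ⇒ [6,6,6,4,7,4,6,6,4,7]
j stops at 8 (4), i stops at 4 (7); swap ⇒ [6,6,6,4,4,4,6,6,7,7]
j stops at 7, i stops at 8; i≥j ⇒ return 7. arr=[6,6,6,4,4,4,6,6,7,7]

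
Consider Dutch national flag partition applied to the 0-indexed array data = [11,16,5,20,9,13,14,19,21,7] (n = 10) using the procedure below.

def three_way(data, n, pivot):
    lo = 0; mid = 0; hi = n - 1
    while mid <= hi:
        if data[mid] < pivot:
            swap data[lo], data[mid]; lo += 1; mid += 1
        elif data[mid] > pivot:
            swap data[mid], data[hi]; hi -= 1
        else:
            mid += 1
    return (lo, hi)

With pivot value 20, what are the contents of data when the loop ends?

lo=0 mid=0 hi=9
11<20: swap(0,0), lo=1 mid=1 ⇒ [11,16,5,20,9,13,14,19,21,7]
16<20: swap(1,1), lo=2 mid=2 ⇒ [11,16,5,20,9,13,14,19,21,7]
5<20: swap(2,2), lo=3 mid=3 ⇒ [11,16,5,20,9,13,14,19,21,7]
20=20: mid=4
9<20: swap(3,4), lo=4 mid=5 ⇒ [11,16,5,9,20,13,14,19,21,7]
13<20: swap(4,5), lo=5 mid=6 ⇒ [11,16,5,9,13,20,14,19,21,7]
14<20: swap(5,6), lo=6 mid=7 ⇒ [11,16,5,9,13,14,20,19,21,7]
19<20: swap(6,7), lo=7 mid=8 ⇒ [11,16,5,9,13,14,19,20,21,7]
21>20: swap(8,9), hi=8 ⇒ [11,16,5,9,13,14,19,20,7,21]
7<20: swap(7,8), lo=8 mid=9 ⇒ [11,16,5,9,13,14,19,7,20,21]
done. lo=8 hi=8; data=[11,16,5,9,13,14,19,7,20,21]

[11,16,5,9,13,14,19,7,20,21]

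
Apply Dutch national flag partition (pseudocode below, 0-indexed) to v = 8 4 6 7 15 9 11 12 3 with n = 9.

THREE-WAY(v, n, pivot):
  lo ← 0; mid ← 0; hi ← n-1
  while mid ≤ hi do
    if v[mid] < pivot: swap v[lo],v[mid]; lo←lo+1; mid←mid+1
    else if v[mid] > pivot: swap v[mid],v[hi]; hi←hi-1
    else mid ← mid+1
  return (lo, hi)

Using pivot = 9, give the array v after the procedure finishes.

pivot = 9; lo=0, mid=0, hi=8
v[mid]=8<9: swap v[0],v[0]; lo=1,mid=1 → 8 4 6 7 15 9 11 12 3
v[mid]=4<9: swap v[1],v[1]; lo=2,mid=2 → 8 4 6 7 15 9 11 12 3
v[mid]=6<9: swap v[2],v[2]; lo=3,mid=3 → 8 4 6 7 15 9 11 12 3
v[mid]=7<9: swap v[3],v[3]; lo=4,mid=4 → 8 4 6 7 15 9 11 12 3
v[mid]=15>9: swap v[4],v[8]; hi=7 → 8 4 6 7 3 9 11 12 15
v[mid]=3<9: swap v[4],v[4]; lo=5,mid=5 → 8 4 6 7 3 9 11 12 15
v[mid]=9=9: mid=6
v[mid]=11>9: swap v[6],v[7]; hi=6 → 8 4 6 7 3 9 12 11 15
v[mid]=12>9: swap v[6],v[6]; hi=5 → 8 4 6 7 3 9 12 11 15
end: lo=5, hi=5; v = 8 4 6 7 3 9 12 11 15

8 4 6 7 3 9 12 11 15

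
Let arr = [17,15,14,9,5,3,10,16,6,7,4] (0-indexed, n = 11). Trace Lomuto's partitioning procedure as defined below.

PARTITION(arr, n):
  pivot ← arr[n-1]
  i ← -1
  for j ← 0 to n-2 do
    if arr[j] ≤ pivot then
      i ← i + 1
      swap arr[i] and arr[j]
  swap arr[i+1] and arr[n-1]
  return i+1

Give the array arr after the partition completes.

[3,4,14,9,5,17,10,16,6,7,15]

pivot = arr[10] = 4; i = -1
j=0: arr[0]=17 > 4 → no swap
j=1: arr[1]=15 > 4 → no swap
j=2: arr[2]=14 > 4 → no swap
j=3: arr[3]=9 > 4 → no swap
j=4: arr[4]=5 > 4 → no swap
j=5: arr[5]=3 ≤ 4 → i=0, swap arr[0],arr[5] → [3,15,14,9,5,17,10,16,6,7,4]
j=6: arr[6]=10 > 4 → no swap
j=7: arr[7]=16 > 4 → no swap
j=8: arr[8]=6 > 4 → no swap
j=9: arr[9]=7 > 4 → no swap
final swap arr[1],arr[10] → [3,4,14,9,5,17,10,16,6,7,15]; return 1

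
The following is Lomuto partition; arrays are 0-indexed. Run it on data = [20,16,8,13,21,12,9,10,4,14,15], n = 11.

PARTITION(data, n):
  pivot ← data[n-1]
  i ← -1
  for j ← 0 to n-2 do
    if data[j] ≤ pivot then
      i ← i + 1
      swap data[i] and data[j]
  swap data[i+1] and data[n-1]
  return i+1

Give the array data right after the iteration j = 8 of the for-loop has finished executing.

[8,13,12,9,10,4,16,21,20,14,15]

pivot = data[10] = 15; i = -1
j=0: data[0]=20 > 15 → no swap
j=1: data[1]=16 > 15 → no swap
j=2: data[2]=8 ≤ 15 → i=0, swap data[0],data[2] → [8,16,20,13,21,12,9,10,4,14,15]
j=3: data[3]=13 ≤ 15 → i=1, swap data[1],data[3] → [8,13,20,16,21,12,9,10,4,14,15]
j=4: data[4]=21 > 15 → no swap
j=5: data[5]=12 ≤ 15 → i=2, swap data[2],data[5] → [8,13,12,16,21,20,9,10,4,14,15]
j=6: data[6]=9 ≤ 15 → i=3, swap data[3],data[6] → [8,13,12,9,21,20,16,10,4,14,15]
j=7: data[7]=10 ≤ 15 → i=4, swap data[4],data[7] → [8,13,12,9,10,20,16,21,4,14,15]
j=8: data[8]=4 ≤ 15 → i=5, swap data[5],data[8] → [8,13,12,9,10,4,16,21,20,14,15]
(after j=8) data = [8,13,12,9,10,4,16,21,20,14,15]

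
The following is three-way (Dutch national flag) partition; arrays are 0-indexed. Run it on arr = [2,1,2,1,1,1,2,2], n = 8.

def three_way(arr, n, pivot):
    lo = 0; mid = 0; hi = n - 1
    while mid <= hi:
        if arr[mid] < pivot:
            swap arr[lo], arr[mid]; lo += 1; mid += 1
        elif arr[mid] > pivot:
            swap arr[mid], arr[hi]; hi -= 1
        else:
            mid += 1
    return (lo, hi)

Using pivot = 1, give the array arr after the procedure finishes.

lo=0 mid=0 hi=7
2>1: swap(0,7), hi=6 ⇒ [2,1,2,1,1,1,2,2]
2>1: swap(0,6), hi=5 ⇒ [2,1,2,1,1,1,2,2]
2>1: swap(0,5), hi=4 ⇒ [1,1,2,1,1,2,2,2]
1=1: mid=1
1=1: mid=2
2>1: swap(2,4), hi=3 ⇒ [1,1,1,1,2,2,2,2]
1=1: mid=3
1=1: mid=4
done. lo=0 hi=3; arr=[1,1,1,1,2,2,2,2]

[1,1,1,1,2,2,2,2]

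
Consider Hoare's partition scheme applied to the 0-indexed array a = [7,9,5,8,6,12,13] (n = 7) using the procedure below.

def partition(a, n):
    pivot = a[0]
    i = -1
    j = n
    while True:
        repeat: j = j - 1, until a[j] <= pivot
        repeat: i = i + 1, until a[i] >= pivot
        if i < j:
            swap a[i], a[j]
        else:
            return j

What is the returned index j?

1

pivot=7
j stops at 4 (6), i stops at 0 (7); swap ⇒ [6,9,5,8,7,12,13]
j stops at 2 (5), i stops at 1 (9); swap ⇒ [6,5,9,8,7,12,13]
j stops at 1, i stops at 2; i≥j ⇒ return 1. a=[6,5,9,8,7,12,13]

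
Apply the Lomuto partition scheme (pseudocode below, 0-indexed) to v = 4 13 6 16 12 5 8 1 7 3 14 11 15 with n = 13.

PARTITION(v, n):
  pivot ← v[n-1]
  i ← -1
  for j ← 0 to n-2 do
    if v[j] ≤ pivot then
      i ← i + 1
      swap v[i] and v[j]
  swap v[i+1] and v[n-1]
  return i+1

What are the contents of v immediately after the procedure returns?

4 13 6 12 5 8 1 7 3 14 11 15 16

pivot=15, i=-1
j=0: 4≤15, i=0, swap(0,0) ⇒ 4 13 6 16 12 5 8 1 7 3 14 11 15
j=1: 13≤15, i=1, swap(1,1) ⇒ 4 13 6 16 12 5 8 1 7 3 14 11 15
j=2: 6≤15, i=2, swap(2,2) ⇒ 4 13 6 16 12 5 8 1 7 3 14 11 15
j=3: 16>15, skip
j=4: 12≤15, i=3, swap(3,4) ⇒ 4 13 6 12 16 5 8 1 7 3 14 11 15
j=5: 5≤15, i=4, swap(4,5) ⇒ 4 13 6 12 5 16 8 1 7 3 14 11 15
j=6: 8≤15, i=5, swap(5,6) ⇒ 4 13 6 12 5 8 16 1 7 3 14 11 15
j=7: 1≤15, i=6, swap(6,7) ⇒ 4 13 6 12 5 8 1 16 7 3 14 11 15
j=8: 7≤15, i=7, swap(7,8) ⇒ 4 13 6 12 5 8 1 7 16 3 14 11 15
j=9: 3≤15, i=8, swap(8,9) ⇒ 4 13 6 12 5 8 1 7 3 16 14 11 15
j=10: 14≤15, i=9, swap(9,10) ⇒ 4 13 6 12 5 8 1 7 3 14 16 11 15
j=11: 11≤15, i=10, swap(10,11) ⇒ 4 13 6 12 5 8 1 7 3 14 11 16 15
swap(11,12) ⇒ 4 13 6 12 5 8 1 7 3 14 11 15 16; return 11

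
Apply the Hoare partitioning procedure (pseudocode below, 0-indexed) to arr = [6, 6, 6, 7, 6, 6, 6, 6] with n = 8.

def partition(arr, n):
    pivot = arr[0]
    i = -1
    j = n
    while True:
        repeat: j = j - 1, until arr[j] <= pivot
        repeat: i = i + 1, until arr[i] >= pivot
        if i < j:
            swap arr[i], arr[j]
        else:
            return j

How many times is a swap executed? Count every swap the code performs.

pivot=6
j stops at 7 (6), i stops at 0 (6); swap ⇒ [6, 6, 6, 7, 6, 6, 6, 6]
j stops at 6 (6), i stops at 1 (6); swap ⇒ [6, 6, 6, 7, 6, 6, 6, 6]
j stops at 5 (6), i stops at 2 (6); swap ⇒ [6, 6, 6, 7, 6, 6, 6, 6]
j stops at 4 (6), i stops at 3 (7); swap ⇒ [6, 6, 6, 6, 7, 6, 6, 6]
j stops at 3, i stops at 4; i≥j ⇒ return 3. arr=[6, 6, 6, 6, 7, 6, 6, 6]

4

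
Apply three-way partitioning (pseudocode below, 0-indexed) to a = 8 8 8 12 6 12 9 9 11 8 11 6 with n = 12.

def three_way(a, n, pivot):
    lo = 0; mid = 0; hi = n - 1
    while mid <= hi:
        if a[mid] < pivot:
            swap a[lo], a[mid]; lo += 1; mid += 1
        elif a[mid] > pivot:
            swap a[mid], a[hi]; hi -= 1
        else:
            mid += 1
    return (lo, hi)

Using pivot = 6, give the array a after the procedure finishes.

pivot = 6; lo=0, mid=0, hi=11
a[mid]=8>6: swap a[0],a[11]; hi=10 → 6 8 8 12 6 12 9 9 11 8 11 8
a[mid]=6=6: mid=1
a[mid]=8>6: swap a[1],a[10]; hi=9 → 6 11 8 12 6 12 9 9 11 8 8 8
a[mid]=11>6: swap a[1],a[9]; hi=8 → 6 8 8 12 6 12 9 9 11 11 8 8
a[mid]=8>6: swap a[1],a[8]; hi=7 → 6 11 8 12 6 12 9 9 8 11 8 8
a[mid]=11>6: swap a[1],a[7]; hi=6 → 6 9 8 12 6 12 9 11 8 11 8 8
a[mid]=9>6: swap a[1],a[6]; hi=5 → 6 9 8 12 6 12 9 11 8 11 8 8
a[mid]=9>6: swap a[1],a[5]; hi=4 → 6 12 8 12 6 9 9 11 8 11 8 8
a[mid]=12>6: swap a[1],a[4]; hi=3 → 6 6 8 12 12 9 9 11 8 11 8 8
a[mid]=6=6: mid=2
a[mid]=8>6: swap a[2],a[3]; hi=2 → 6 6 12 8 12 9 9 11 8 11 8 8
a[mid]=12>6: swap a[2],a[2]; hi=1 → 6 6 12 8 12 9 9 11 8 11 8 8
end: lo=0, hi=1; a = 6 6 12 8 12 9 9 11 8 11 8 8

6 6 12 8 12 9 9 11 8 11 8 8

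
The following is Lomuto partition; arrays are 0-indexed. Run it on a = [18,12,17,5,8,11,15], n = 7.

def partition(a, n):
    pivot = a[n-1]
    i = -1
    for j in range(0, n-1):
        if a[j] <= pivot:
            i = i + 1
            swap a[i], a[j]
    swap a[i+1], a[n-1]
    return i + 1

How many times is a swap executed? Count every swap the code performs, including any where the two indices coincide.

pivot=15, i=-1
j=0: 18>15, skip
j=1: 12≤15, i=0, swap(0,1) ⇒ [12,18,17,5,8,11,15]
j=2: 17>15, skip
j=3: 5≤15, i=1, swap(1,3) ⇒ [12,5,17,18,8,11,15]
j=4: 8≤15, i=2, swap(2,4) ⇒ [12,5,8,18,17,11,15]
j=5: 11≤15, i=3, swap(3,5) ⇒ [12,5,8,11,17,18,15]
swap(4,6) ⇒ [12,5,8,11,15,18,17]; return 4

5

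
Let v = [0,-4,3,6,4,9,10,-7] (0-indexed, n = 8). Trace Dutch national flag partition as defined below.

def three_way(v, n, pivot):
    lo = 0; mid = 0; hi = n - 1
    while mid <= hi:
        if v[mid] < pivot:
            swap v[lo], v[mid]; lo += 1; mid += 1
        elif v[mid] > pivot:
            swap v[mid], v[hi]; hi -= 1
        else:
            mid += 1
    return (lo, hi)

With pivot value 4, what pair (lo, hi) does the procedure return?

lo=0 mid=0 hi=7
0<4: swap(0,0), lo=1 mid=1 ⇒ [0,-4,3,6,4,9,10,-7]
-4<4: swap(1,1), lo=2 mid=2 ⇒ [0,-4,3,6,4,9,10,-7]
3<4: swap(2,2), lo=3 mid=3 ⇒ [0,-4,3,6,4,9,10,-7]
6>4: swap(3,7), hi=6 ⇒ [0,-4,3,-7,4,9,10,6]
-7<4: swap(3,3), lo=4 mid=4 ⇒ [0,-4,3,-7,4,9,10,6]
4=4: mid=5
9>4: swap(5,6), hi=5 ⇒ [0,-4,3,-7,4,10,9,6]
10>4: swap(5,5), hi=4 ⇒ [0,-4,3,-7,4,10,9,6]
done. lo=4 hi=4; v=[0,-4,3,-7,4,10,9,6]

(4, 4)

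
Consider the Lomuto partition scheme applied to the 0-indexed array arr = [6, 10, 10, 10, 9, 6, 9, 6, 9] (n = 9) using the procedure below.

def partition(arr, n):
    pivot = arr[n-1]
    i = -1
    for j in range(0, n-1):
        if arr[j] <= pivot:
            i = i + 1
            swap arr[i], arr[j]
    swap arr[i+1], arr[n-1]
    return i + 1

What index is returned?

5

pivot = arr[8] = 9; i = -1
j=0: arr[0]=6 ≤ 9 → i=0, swap arr[0],arr[0] (no change) → [6, 10, 10, 10, 9, 6, 9, 6, 9]
j=1: arr[1]=10 > 9 → no swap
j=2: arr[2]=10 > 9 → no swap
j=3: arr[3]=10 > 9 → no swap
j=4: arr[4]=9 ≤ 9 → i=1, swap arr[1],arr[4] → [6, 9, 10, 10, 10, 6, 9, 6, 9]
j=5: arr[5]=6 ≤ 9 → i=2, swap arr[2],arr[5] → [6, 9, 6, 10, 10, 10, 9, 6, 9]
j=6: arr[6]=9 ≤ 9 → i=3, swap arr[3],arr[6] → [6, 9, 6, 9, 10, 10, 10, 6, 9]
j=7: arr[7]=6 ≤ 9 → i=4, swap arr[4],arr[7] → [6, 9, 6, 9, 6, 10, 10, 10, 9]
final swap arr[5],arr[8] → [6, 9, 6, 9, 6, 9, 10, 10, 10]; return 5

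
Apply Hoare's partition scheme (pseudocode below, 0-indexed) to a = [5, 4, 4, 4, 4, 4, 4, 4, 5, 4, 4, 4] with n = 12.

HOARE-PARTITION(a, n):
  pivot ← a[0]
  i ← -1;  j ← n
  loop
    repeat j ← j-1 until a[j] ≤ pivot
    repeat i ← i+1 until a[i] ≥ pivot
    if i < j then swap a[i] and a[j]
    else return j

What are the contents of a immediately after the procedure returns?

[4, 4, 4, 4, 4, 4, 4, 4, 4, 4, 5, 5]

pivot=5
j stops at 11 (4), i stops at 0 (5); swap ⇒ [4, 4, 4, 4, 4, 4, 4, 4, 5, 4, 4, 5]
j stops at 10 (4), i stops at 8 (5); swap ⇒ [4, 4, 4, 4, 4, 4, 4, 4, 4, 4, 5, 5]
j stops at 9, i stops at 10; i≥j ⇒ return 9. a=[4, 4, 4, 4, 4, 4, 4, 4, 4, 4, 5, 5]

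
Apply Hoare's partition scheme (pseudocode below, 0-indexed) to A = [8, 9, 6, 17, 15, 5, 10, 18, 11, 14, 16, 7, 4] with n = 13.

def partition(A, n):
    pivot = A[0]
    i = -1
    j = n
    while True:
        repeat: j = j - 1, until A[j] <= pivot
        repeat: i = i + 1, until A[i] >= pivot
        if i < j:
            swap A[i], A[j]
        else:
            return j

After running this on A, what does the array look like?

pivot=8
j stops at 12 (4), i stops at 0 (8); swap ⇒ [4, 9, 6, 17, 15, 5, 10, 18, 11, 14, 16, 7, 8]
j stops at 11 (7), i stops at 1 (9); swap ⇒ [4, 7, 6, 17, 15, 5, 10, 18, 11, 14, 16, 9, 8]
j stops at 5 (5), i stops at 3 (17); swap ⇒ [4, 7, 6, 5, 15, 17, 10, 18, 11, 14, 16, 9, 8]
j stops at 3, i stops at 4; i≥j ⇒ return 3. A=[4, 7, 6, 5, 15, 17, 10, 18, 11, 14, 16, 9, 8]

[4, 7, 6, 5, 15, 17, 10, 18, 11, 14, 16, 9, 8]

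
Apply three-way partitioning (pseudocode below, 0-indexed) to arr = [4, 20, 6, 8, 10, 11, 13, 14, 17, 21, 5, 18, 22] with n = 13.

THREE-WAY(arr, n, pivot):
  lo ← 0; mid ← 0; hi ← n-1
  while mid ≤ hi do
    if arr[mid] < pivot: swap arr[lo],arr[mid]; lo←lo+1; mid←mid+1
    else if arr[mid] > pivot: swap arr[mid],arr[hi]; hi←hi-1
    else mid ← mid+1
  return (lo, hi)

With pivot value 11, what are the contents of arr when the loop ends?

[4, 5, 6, 8, 10, 11, 14, 17, 21, 13, 18, 22, 20]

lo=0 mid=0 hi=12
4<11: swap(0,0), lo=1 mid=1 ⇒ [4, 20, 6, 8, 10, 11, 13, 14, 17, 21, 5, 18, 22]
20>11: swap(1,12), hi=11 ⇒ [4, 22, 6, 8, 10, 11, 13, 14, 17, 21, 5, 18, 20]
22>11: swap(1,11), hi=10 ⇒ [4, 18, 6, 8, 10, 11, 13, 14, 17, 21, 5, 22, 20]
18>11: swap(1,10), hi=9 ⇒ [4, 5, 6, 8, 10, 11, 13, 14, 17, 21, 18, 22, 20]
5<11: swap(1,1), lo=2 mid=2 ⇒ [4, 5, 6, 8, 10, 11, 13, 14, 17, 21, 18, 22, 20]
6<11: swap(2,2), lo=3 mid=3 ⇒ [4, 5, 6, 8, 10, 11, 13, 14, 17, 21, 18, 22, 20]
8<11: swap(3,3), lo=4 mid=4 ⇒ [4, 5, 6, 8, 10, 11, 13, 14, 17, 21, 18, 22, 20]
10<11: swap(4,4), lo=5 mid=5 ⇒ [4, 5, 6, 8, 10, 11, 13, 14, 17, 21, 18, 22, 20]
11=11: mid=6
13>11: swap(6,9), hi=8 ⇒ [4, 5, 6, 8, 10, 11, 21, 14, 17, 13, 18, 22, 20]
21>11: swap(6,8), hi=7 ⇒ [4, 5, 6, 8, 10, 11, 17, 14, 21, 13, 18, 22, 20]
17>11: swap(6,7), hi=6 ⇒ [4, 5, 6, 8, 10, 11, 14, 17, 21, 13, 18, 22, 20]
14>11: swap(6,6), hi=5 ⇒ [4, 5, 6, 8, 10, 11, 14, 17, 21, 13, 18, 22, 20]
done. lo=5 hi=5; arr=[4, 5, 6, 8, 10, 11, 14, 17, 21, 13, 18, 22, 20]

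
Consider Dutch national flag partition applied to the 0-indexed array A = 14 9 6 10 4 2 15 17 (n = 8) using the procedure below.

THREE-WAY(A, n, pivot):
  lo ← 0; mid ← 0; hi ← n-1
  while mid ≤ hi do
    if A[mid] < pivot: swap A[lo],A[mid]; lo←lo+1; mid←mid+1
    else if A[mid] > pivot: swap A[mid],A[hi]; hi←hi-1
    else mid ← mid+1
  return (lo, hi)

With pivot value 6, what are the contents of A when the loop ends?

2 4 6 10 9 15 17 14

pivot = 6; lo=0, mid=0, hi=7
A[mid]=14>6: swap A[0],A[7]; hi=6 → 17 9 6 10 4 2 15 14
A[mid]=17>6: swap A[0],A[6]; hi=5 → 15 9 6 10 4 2 17 14
A[mid]=15>6: swap A[0],A[5]; hi=4 → 2 9 6 10 4 15 17 14
A[mid]=2<6: swap A[0],A[0]; lo=1,mid=1 → 2 9 6 10 4 15 17 14
A[mid]=9>6: swap A[1],A[4]; hi=3 → 2 4 6 10 9 15 17 14
A[mid]=4<6: swap A[1],A[1]; lo=2,mid=2 → 2 4 6 10 9 15 17 14
A[mid]=6=6: mid=3
A[mid]=10>6: swap A[3],A[3]; hi=2 → 2 4 6 10 9 15 17 14
end: lo=2, hi=2; A = 2 4 6 10 9 15 17 14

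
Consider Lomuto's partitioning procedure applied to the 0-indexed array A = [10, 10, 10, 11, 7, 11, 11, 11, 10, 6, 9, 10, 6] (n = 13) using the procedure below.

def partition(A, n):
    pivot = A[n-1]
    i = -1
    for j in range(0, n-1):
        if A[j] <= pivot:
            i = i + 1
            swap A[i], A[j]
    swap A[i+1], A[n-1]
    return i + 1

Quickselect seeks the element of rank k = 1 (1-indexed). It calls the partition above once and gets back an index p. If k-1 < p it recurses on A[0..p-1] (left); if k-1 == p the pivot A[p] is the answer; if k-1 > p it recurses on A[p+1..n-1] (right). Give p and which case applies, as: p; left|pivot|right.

1; left

pivot = A[12] = 6; i = -1
j=0: A[0]=10 > 6 → no swap
j=1: A[1]=10 > 6 → no swap
j=2: A[2]=10 > 6 → no swap
j=3: A[3]=11 > 6 → no swap
j=4: A[4]=7 > 6 → no swap
j=5: A[5]=11 > 6 → no swap
j=6: A[6]=11 > 6 → no swap
j=7: A[7]=11 > 6 → no swap
j=8: A[8]=10 > 6 → no swap
j=9: A[9]=6 ≤ 6 → i=0, swap A[0],A[9] → [6, 10, 10, 11, 7, 11, 11, 11, 10, 10, 9, 10, 6]
j=10: A[10]=9 > 6 → no swap
j=11: A[11]=10 > 6 → no swap
final swap A[1],A[12] → [6, 6, 10, 11, 7, 11, 11, 11, 10, 10, 9, 10, 10]; return 1
p = 1; k-1 = 0 < 1 ⇒ left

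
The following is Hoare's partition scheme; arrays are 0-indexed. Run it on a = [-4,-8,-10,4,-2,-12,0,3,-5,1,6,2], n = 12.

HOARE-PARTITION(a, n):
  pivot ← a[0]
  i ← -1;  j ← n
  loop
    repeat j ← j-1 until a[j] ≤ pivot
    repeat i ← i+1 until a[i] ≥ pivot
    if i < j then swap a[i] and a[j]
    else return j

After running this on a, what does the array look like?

pivot = a[0] = -4; i = -1, j = 12
j→8 (a[8]=-5≤-4), i→0 (a[0]=-4≥-4); i<j, swap → [-5,-8,-10,4,-2,-12,0,3,-4,1,6,2]
j→5 (a[5]=-12≤-4), i→3 (a[3]=4≥-4); i<j, swap → [-5,-8,-10,-12,-2,4,0,3,-4,1,6,2]
j→3, i→4; i≥j, return j=3. a = [-5,-8,-10,-12,-2,4,0,3,-4,1,6,2]

[-5,-8,-10,-12,-2,4,0,3,-4,1,6,2]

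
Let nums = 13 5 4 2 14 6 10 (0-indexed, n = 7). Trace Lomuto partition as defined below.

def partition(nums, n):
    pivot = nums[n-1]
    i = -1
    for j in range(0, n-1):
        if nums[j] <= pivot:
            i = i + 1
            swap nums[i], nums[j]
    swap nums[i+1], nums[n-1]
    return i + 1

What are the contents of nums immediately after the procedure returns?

pivot = nums[6] = 10; i = -1
j=0: nums[0]=13 > 10 → no swap
j=1: nums[1]=5 ≤ 10 → i=0, swap nums[0],nums[1] → 5 13 4 2 14 6 10
j=2: nums[2]=4 ≤ 10 → i=1, swap nums[1],nums[2] → 5 4 13 2 14 6 10
j=3: nums[3]=2 ≤ 10 → i=2, swap nums[2],nums[3] → 5 4 2 13 14 6 10
j=4: nums[4]=14 > 10 → no swap
j=5: nums[5]=6 ≤ 10 → i=3, swap nums[3],nums[5] → 5 4 2 6 14 13 10
final swap nums[4],nums[6] → 5 4 2 6 10 13 14; return 4

5 4 2 6 10 13 14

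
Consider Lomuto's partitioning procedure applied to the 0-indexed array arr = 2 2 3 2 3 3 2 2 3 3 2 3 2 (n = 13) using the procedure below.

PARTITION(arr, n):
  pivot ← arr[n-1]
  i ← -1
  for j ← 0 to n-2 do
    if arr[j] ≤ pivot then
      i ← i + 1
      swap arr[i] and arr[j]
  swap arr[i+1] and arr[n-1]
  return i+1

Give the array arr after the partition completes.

pivot = arr[12] = 2; i = -1
j=0: arr[0]=2 ≤ 2 → i=0, swap arr[0],arr[0] (no change) → 2 2 3 2 3 3 2 2 3 3 2 3 2
j=1: arr[1]=2 ≤ 2 → i=1, swap arr[1],arr[1] (no change) → 2 2 3 2 3 3 2 2 3 3 2 3 2
j=2: arr[2]=3 > 2 → no swap
j=3: arr[3]=2 ≤ 2 → i=2, swap arr[2],arr[3] → 2 2 2 3 3 3 2 2 3 3 2 3 2
j=4: arr[4]=3 > 2 → no swap
j=5: arr[5]=3 > 2 → no swap
j=6: arr[6]=2 ≤ 2 → i=3, swap arr[3],arr[6] → 2 2 2 2 3 3 3 2 3 3 2 3 2
j=7: arr[7]=2 ≤ 2 → i=4, swap arr[4],arr[7] → 2 2 2 2 2 3 3 3 3 3 2 3 2
j=8: arr[8]=3 > 2 → no swap
j=9: arr[9]=3 > 2 → no swap
j=10: arr[10]=2 ≤ 2 → i=5, swap arr[5],arr[10] → 2 2 2 2 2 2 3 3 3 3 3 3 2
j=11: arr[11]=3 > 2 → no swap
final swap arr[6],arr[12] → 2 2 2 2 2 2 2 3 3 3 3 3 3; return 6

2 2 2 2 2 2 2 3 3 3 3 3 3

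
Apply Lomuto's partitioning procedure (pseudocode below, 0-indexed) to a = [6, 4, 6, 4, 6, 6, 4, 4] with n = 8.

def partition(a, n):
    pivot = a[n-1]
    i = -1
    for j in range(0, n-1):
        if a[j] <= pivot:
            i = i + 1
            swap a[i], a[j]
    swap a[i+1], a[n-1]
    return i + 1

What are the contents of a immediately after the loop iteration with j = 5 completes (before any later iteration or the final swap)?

pivot = a[7] = 4; i = -1
j=0: a[0]=6 > 4 → no swap
j=1: a[1]=4 ≤ 4 → i=0, swap a[0],a[1] → [4, 6, 6, 4, 6, 6, 4, 4]
j=2: a[2]=6 > 4 → no swap
j=3: a[3]=4 ≤ 4 → i=1, swap a[1],a[3] → [4, 4, 6, 6, 6, 6, 4, 4]
j=4: a[4]=6 > 4 → no swap
j=5: a[5]=6 > 4 → no swap
(after j=5) a = [4, 4, 6, 6, 6, 6, 4, 4]

[4, 4, 6, 6, 6, 6, 4, 4]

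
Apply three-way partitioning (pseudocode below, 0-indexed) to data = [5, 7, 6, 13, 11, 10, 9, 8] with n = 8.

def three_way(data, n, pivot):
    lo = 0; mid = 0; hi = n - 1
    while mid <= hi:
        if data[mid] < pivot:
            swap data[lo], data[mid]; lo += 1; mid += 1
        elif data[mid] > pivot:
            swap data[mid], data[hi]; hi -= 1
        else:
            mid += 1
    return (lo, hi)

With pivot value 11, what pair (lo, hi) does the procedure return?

lo=0 mid=0 hi=7
5<11: swap(0,0), lo=1 mid=1 ⇒ [5, 7, 6, 13, 11, 10, 9, 8]
7<11: swap(1,1), lo=2 mid=2 ⇒ [5, 7, 6, 13, 11, 10, 9, 8]
6<11: swap(2,2), lo=3 mid=3 ⇒ [5, 7, 6, 13, 11, 10, 9, 8]
13>11: swap(3,7), hi=6 ⇒ [5, 7, 6, 8, 11, 10, 9, 13]
8<11: swap(3,3), lo=4 mid=4 ⇒ [5, 7, 6, 8, 11, 10, 9, 13]
11=11: mid=5
10<11: swap(4,5), lo=5 mid=6 ⇒ [5, 7, 6, 8, 10, 11, 9, 13]
9<11: swap(5,6), lo=6 mid=7 ⇒ [5, 7, 6, 8, 10, 9, 11, 13]
done. lo=6 hi=6; data=[5, 7, 6, 8, 10, 9, 11, 13]

(6, 6)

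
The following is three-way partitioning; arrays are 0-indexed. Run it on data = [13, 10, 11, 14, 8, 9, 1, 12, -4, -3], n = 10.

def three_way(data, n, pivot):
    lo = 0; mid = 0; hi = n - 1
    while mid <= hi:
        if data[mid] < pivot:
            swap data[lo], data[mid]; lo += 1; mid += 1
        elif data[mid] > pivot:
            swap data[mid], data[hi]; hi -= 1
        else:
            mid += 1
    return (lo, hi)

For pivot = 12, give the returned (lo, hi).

lo=0 mid=0 hi=9
13>12: swap(0,9), hi=8 ⇒ [-3, 10, 11, 14, 8, 9, 1, 12, -4, 13]
-3<12: swap(0,0), lo=1 mid=1 ⇒ [-3, 10, 11, 14, 8, 9, 1, 12, -4, 13]
10<12: swap(1,1), lo=2 mid=2 ⇒ [-3, 10, 11, 14, 8, 9, 1, 12, -4, 13]
11<12: swap(2,2), lo=3 mid=3 ⇒ [-3, 10, 11, 14, 8, 9, 1, 12, -4, 13]
14>12: swap(3,8), hi=7 ⇒ [-3, 10, 11, -4, 8, 9, 1, 12, 14, 13]
-4<12: swap(3,3), lo=4 mid=4 ⇒ [-3, 10, 11, -4, 8, 9, 1, 12, 14, 13]
8<12: swap(4,4), lo=5 mid=5 ⇒ [-3, 10, 11, -4, 8, 9, 1, 12, 14, 13]
9<12: swap(5,5), lo=6 mid=6 ⇒ [-3, 10, 11, -4, 8, 9, 1, 12, 14, 13]
1<12: swap(6,6), lo=7 mid=7 ⇒ [-3, 10, 11, -4, 8, 9, 1, 12, 14, 13]
12=12: mid=8
done. lo=7 hi=7; data=[-3, 10, 11, -4, 8, 9, 1, 12, 14, 13]

(7, 7)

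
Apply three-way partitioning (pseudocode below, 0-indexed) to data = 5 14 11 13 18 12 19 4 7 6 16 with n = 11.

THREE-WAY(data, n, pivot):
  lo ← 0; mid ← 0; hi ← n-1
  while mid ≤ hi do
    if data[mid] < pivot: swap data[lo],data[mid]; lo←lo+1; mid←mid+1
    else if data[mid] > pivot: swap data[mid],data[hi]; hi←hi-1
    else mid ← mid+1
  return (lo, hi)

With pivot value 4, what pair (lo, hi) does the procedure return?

(0, 0)

lo=0 mid=0 hi=10
5>4: swap(0,10), hi=9 ⇒ 16 14 11 13 18 12 19 4 7 6 5
16>4: swap(0,9), hi=8 ⇒ 6 14 11 13 18 12 19 4 7 16 5
6>4: swap(0,8), hi=7 ⇒ 7 14 11 13 18 12 19 4 6 16 5
7>4: swap(0,7), hi=6 ⇒ 4 14 11 13 18 12 19 7 6 16 5
4=4: mid=1
14>4: swap(1,6), hi=5 ⇒ 4 19 11 13 18 12 14 7 6 16 5
19>4: swap(1,5), hi=4 ⇒ 4 12 11 13 18 19 14 7 6 16 5
12>4: swap(1,4), hi=3 ⇒ 4 18 11 13 12 19 14 7 6 16 5
18>4: swap(1,3), hi=2 ⇒ 4 13 11 18 12 19 14 7 6 16 5
13>4: swap(1,2), hi=1 ⇒ 4 11 13 18 12 19 14 7 6 16 5
11>4: swap(1,1), hi=0 ⇒ 4 11 13 18 12 19 14 7 6 16 5
done. lo=0 hi=0; data=4 11 13 18 12 19 14 7 6 16 5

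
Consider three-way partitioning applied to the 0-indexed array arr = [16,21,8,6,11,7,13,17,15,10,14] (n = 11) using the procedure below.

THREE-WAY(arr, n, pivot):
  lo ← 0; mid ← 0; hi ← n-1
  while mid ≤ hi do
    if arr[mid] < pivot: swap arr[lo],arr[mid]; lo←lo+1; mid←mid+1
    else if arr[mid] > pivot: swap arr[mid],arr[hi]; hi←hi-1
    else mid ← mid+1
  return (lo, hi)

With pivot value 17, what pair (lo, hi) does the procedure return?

pivot = 17; lo=0, mid=0, hi=10
arr[mid]=16<17: swap arr[0],arr[0]; lo=1,mid=1 → [16,21,8,6,11,7,13,17,15,10,14]
arr[mid]=21>17: swap arr[1],arr[10]; hi=9 → [16,14,8,6,11,7,13,17,15,10,21]
arr[mid]=14<17: swap arr[1],arr[1]; lo=2,mid=2 → [16,14,8,6,11,7,13,17,15,10,21]
arr[mid]=8<17: swap arr[2],arr[2]; lo=3,mid=3 → [16,14,8,6,11,7,13,17,15,10,21]
arr[mid]=6<17: swap arr[3],arr[3]; lo=4,mid=4 → [16,14,8,6,11,7,13,17,15,10,21]
arr[mid]=11<17: swap arr[4],arr[4]; lo=5,mid=5 → [16,14,8,6,11,7,13,17,15,10,21]
arr[mid]=7<17: swap arr[5],arr[5]; lo=6,mid=6 → [16,14,8,6,11,7,13,17,15,10,21]
arr[mid]=13<17: swap arr[6],arr[6]; lo=7,mid=7 → [16,14,8,6,11,7,13,17,15,10,21]
arr[mid]=17=17: mid=8
arr[mid]=15<17: swap arr[7],arr[8]; lo=8,mid=9 → [16,14,8,6,11,7,13,15,17,10,21]
arr[mid]=10<17: swap arr[8],arr[9]; lo=9,mid=10 → [16,14,8,6,11,7,13,15,10,17,21]
end: lo=9, hi=9; arr = [16,14,8,6,11,7,13,15,10,17,21]

(9, 9)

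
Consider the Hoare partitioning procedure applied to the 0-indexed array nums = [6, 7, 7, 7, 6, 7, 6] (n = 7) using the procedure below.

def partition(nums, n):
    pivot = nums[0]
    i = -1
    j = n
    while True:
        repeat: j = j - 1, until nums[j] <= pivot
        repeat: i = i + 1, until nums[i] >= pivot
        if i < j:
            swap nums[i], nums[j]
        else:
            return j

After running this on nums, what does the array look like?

[6, 6, 7, 7, 7, 7, 6]

pivot = nums[0] = 6; i = -1, j = 7
j→6 (nums[6]=6≤6), i→0 (nums[0]=6≥6); i<j, swap → [6, 7, 7, 7, 6, 7, 6]
j→4 (nums[4]=6≤6), i→1 (nums[1]=7≥6); i<j, swap → [6, 6, 7, 7, 7, 7, 6]
j→1, i→2; i≥j, return j=1. nums = [6, 6, 7, 7, 7, 7, 6]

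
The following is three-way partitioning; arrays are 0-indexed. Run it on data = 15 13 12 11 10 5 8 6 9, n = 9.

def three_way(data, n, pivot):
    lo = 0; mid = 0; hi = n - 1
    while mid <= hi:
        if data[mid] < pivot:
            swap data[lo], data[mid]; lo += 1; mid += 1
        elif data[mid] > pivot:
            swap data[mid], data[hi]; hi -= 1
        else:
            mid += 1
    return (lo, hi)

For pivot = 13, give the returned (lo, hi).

(7, 7)

lo=0 mid=0 hi=8
15>13: swap(0,8), hi=7 ⇒ 9 13 12 11 10 5 8 6 15
9<13: swap(0,0), lo=1 mid=1 ⇒ 9 13 12 11 10 5 8 6 15
13=13: mid=2
12<13: swap(1,2), lo=2 mid=3 ⇒ 9 12 13 11 10 5 8 6 15
11<13: swap(2,3), lo=3 mid=4 ⇒ 9 12 11 13 10 5 8 6 15
10<13: swap(3,4), lo=4 mid=5 ⇒ 9 12 11 10 13 5 8 6 15
5<13: swap(4,5), lo=5 mid=6 ⇒ 9 12 11 10 5 13 8 6 15
8<13: swap(5,6), lo=6 mid=7 ⇒ 9 12 11 10 5 8 13 6 15
6<13: swap(6,7), lo=7 mid=8 ⇒ 9 12 11 10 5 8 6 13 15
done. lo=7 hi=7; data=9 12 11 10 5 8 6 13 15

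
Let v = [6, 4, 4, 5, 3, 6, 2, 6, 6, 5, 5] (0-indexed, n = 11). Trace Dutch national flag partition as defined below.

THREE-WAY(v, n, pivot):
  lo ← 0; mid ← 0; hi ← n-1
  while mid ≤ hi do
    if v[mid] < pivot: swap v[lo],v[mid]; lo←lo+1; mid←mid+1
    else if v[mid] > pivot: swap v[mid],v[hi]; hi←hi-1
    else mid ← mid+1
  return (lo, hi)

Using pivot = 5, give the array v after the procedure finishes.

[4, 4, 3, 2, 5, 5, 5, 6, 6, 6, 6]

lo=0 mid=0 hi=10
6>5: swap(0,10), hi=9 ⇒ [5, 4, 4, 5, 3, 6, 2, 6, 6, 5, 6]
5=5: mid=1
4<5: swap(0,1), lo=1 mid=2 ⇒ [4, 5, 4, 5, 3, 6, 2, 6, 6, 5, 6]
4<5: swap(1,2), lo=2 mid=3 ⇒ [4, 4, 5, 5, 3, 6, 2, 6, 6, 5, 6]
5=5: mid=4
3<5: swap(2,4), lo=3 mid=5 ⇒ [4, 4, 3, 5, 5, 6, 2, 6, 6, 5, 6]
6>5: swap(5,9), hi=8 ⇒ [4, 4, 3, 5, 5, 5, 2, 6, 6, 6, 6]
5=5: mid=6
2<5: swap(3,6), lo=4 mid=7 ⇒ [4, 4, 3, 2, 5, 5, 5, 6, 6, 6, 6]
6>5: swap(7,8), hi=7 ⇒ [4, 4, 3, 2, 5, 5, 5, 6, 6, 6, 6]
6>5: swap(7,7), hi=6 ⇒ [4, 4, 3, 2, 5, 5, 5, 6, 6, 6, 6]
done. lo=4 hi=6; v=[4, 4, 3, 2, 5, 5, 5, 6, 6, 6, 6]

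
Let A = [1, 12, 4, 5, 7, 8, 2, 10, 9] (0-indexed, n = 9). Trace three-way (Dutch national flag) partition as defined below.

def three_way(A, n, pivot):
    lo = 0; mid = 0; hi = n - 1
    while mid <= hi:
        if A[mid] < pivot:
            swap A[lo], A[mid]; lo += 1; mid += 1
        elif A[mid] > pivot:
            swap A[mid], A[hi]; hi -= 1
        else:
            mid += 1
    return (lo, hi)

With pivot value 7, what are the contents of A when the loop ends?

lo=0 mid=0 hi=8
1<7: swap(0,0), lo=1 mid=1 ⇒ [1, 12, 4, 5, 7, 8, 2, 10, 9]
12>7: swap(1,8), hi=7 ⇒ [1, 9, 4, 5, 7, 8, 2, 10, 12]
9>7: swap(1,7), hi=6 ⇒ [1, 10, 4, 5, 7, 8, 2, 9, 12]
10>7: swap(1,6), hi=5 ⇒ [1, 2, 4, 5, 7, 8, 10, 9, 12]
2<7: swap(1,1), lo=2 mid=2 ⇒ [1, 2, 4, 5, 7, 8, 10, 9, 12]
4<7: swap(2,2), lo=3 mid=3 ⇒ [1, 2, 4, 5, 7, 8, 10, 9, 12]
5<7: swap(3,3), lo=4 mid=4 ⇒ [1, 2, 4, 5, 7, 8, 10, 9, 12]
7=7: mid=5
8>7: swap(5,5), hi=4 ⇒ [1, 2, 4, 5, 7, 8, 10, 9, 12]
done. lo=4 hi=4; A=[1, 2, 4, 5, 7, 8, 10, 9, 12]

[1, 2, 4, 5, 7, 8, 10, 9, 12]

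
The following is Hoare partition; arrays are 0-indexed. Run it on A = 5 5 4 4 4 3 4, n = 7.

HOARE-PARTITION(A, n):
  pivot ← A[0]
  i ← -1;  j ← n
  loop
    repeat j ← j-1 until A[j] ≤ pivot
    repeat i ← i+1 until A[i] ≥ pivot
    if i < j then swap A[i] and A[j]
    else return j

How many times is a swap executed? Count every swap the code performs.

pivot=5
j stops at 6 (4), i stops at 0 (5); swap ⇒ 4 5 4 4 4 3 5
j stops at 5 (3), i stops at 1 (5); swap ⇒ 4 3 4 4 4 5 5
j stops at 4, i stops at 5; i≥j ⇒ return 4. A=4 3 4 4 4 5 5

2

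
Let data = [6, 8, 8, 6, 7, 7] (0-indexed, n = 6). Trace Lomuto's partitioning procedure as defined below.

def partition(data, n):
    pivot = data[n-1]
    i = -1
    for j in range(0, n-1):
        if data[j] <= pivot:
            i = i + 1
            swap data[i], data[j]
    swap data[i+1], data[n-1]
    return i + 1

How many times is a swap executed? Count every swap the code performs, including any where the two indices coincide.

pivot=7, i=-1
j=0: 6≤7, i=0, swap(0,0) ⇒ [6, 8, 8, 6, 7, 7]
j=1: 8>7, skip
j=2: 8>7, skip
j=3: 6≤7, i=1, swap(1,3) ⇒ [6, 6, 8, 8, 7, 7]
j=4: 7≤7, i=2, swap(2,4) ⇒ [6, 6, 7, 8, 8, 7]
swap(3,5) ⇒ [6, 6, 7, 7, 8, 8]; return 3

4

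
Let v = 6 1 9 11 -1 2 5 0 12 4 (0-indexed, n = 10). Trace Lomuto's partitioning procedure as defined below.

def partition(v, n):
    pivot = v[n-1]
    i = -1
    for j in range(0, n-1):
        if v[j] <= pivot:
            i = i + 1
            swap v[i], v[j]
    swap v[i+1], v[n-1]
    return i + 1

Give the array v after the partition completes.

pivot = v[9] = 4; i = -1
j=0: v[0]=6 > 4 → no swap
j=1: v[1]=1 ≤ 4 → i=0, swap v[0],v[1] → 1 6 9 11 -1 2 5 0 12 4
j=2: v[2]=9 > 4 → no swap
j=3: v[3]=11 > 4 → no swap
j=4: v[4]=-1 ≤ 4 → i=1, swap v[1],v[4] → 1 -1 9 11 6 2 5 0 12 4
j=5: v[5]=2 ≤ 4 → i=2, swap v[2],v[5] → 1 -1 2 11 6 9 5 0 12 4
j=6: v[6]=5 > 4 → no swap
j=7: v[7]=0 ≤ 4 → i=3, swap v[3],v[7] → 1 -1 2 0 6 9 5 11 12 4
j=8: v[8]=12 > 4 → no swap
final swap v[4],v[9] → 1 -1 2 0 4 9 5 11 12 6; return 4

1 -1 2 0 4 9 5 11 12 6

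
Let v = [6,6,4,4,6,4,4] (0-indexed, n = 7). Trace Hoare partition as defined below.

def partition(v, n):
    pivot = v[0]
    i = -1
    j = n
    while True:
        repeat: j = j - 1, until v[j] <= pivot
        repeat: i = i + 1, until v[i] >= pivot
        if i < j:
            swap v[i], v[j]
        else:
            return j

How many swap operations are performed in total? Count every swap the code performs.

pivot = v[0] = 6; i = -1, j = 7
j→6 (v[6]=4≤6), i→0 (v[0]=6≥6); i<j, swap → [4,6,4,4,6,4,6]
j→5 (v[5]=4≤6), i→1 (v[1]=6≥6); i<j, swap → [4,4,4,4,6,6,6]
j→4, i→4; i≥j, return j=4. v = [4,4,4,4,6,6,6]

2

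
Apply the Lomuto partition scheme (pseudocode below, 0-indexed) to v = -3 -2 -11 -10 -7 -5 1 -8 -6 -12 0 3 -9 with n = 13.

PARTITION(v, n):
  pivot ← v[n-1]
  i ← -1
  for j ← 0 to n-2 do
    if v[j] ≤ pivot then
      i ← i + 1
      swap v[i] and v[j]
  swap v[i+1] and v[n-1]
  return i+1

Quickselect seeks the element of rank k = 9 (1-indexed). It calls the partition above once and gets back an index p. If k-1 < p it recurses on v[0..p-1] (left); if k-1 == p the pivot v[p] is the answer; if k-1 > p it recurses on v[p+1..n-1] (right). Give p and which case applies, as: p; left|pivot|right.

pivot = v[12] = -9; i = -1
j=0: v[0]=-3 > -9 → no swap
j=1: v[1]=-2 > -9 → no swap
j=2: v[2]=-11 ≤ -9 → i=0, swap v[0],v[2] → -11 -2 -3 -10 -7 -5 1 -8 -6 -12 0 3 -9
j=3: v[3]=-10 ≤ -9 → i=1, swap v[1],v[3] → -11 -10 -3 -2 -7 -5 1 -8 -6 -12 0 3 -9
j=4: v[4]=-7 > -9 → no swap
j=5: v[5]=-5 > -9 → no swap
j=6: v[6]=1 > -9 → no swap
j=7: v[7]=-8 > -9 → no swap
j=8: v[8]=-6 > -9 → no swap
j=9: v[9]=-12 ≤ -9 → i=2, swap v[2],v[9] → -11 -10 -12 -2 -7 -5 1 -8 -6 -3 0 3 -9
j=10: v[10]=0 > -9 → no swap
j=11: v[11]=3 > -9 → no swap
final swap v[3],v[12] → -11 -10 -12 -9 -7 -5 1 -8 -6 -3 0 3 -2; return 3
p = 3; k-1 = 8 > 3 ⇒ right

3; right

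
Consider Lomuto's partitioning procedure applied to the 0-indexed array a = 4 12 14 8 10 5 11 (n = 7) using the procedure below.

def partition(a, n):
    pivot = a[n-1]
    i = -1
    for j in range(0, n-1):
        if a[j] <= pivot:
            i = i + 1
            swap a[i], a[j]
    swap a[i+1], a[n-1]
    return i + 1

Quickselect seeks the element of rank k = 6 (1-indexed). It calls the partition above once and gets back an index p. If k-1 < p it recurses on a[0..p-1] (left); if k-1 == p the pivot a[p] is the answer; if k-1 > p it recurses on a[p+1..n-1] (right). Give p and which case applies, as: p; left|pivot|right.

4; right

pivot=11, i=-1
j=0: 4≤11, i=0, swap(0,0) ⇒ 4 12 14 8 10 5 11
j=1: 12>11, skip
j=2: 14>11, skip
j=3: 8≤11, i=1, swap(1,3) ⇒ 4 8 14 12 10 5 11
j=4: 10≤11, i=2, swap(2,4) ⇒ 4 8 10 12 14 5 11
j=5: 5≤11, i=3, swap(3,5) ⇒ 4 8 10 5 14 12 11
swap(4,6) ⇒ 4 8 10 5 11 12 14; return 4
p = 4; k-1 = 5 > 4 ⇒ right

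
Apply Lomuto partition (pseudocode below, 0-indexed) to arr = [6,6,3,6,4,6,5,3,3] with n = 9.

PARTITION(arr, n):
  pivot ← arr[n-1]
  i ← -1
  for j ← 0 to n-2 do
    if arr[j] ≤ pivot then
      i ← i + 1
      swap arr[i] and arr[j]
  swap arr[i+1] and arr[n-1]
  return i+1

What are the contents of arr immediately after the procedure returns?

[3,3,3,6,4,6,5,6,6]

pivot = arr[8] = 3; i = -1
j=0: arr[0]=6 > 3 → no swap
j=1: arr[1]=6 > 3 → no swap
j=2: arr[2]=3 ≤ 3 → i=0, swap arr[0],arr[2] → [3,6,6,6,4,6,5,3,3]
j=3: arr[3]=6 > 3 → no swap
j=4: arr[4]=4 > 3 → no swap
j=5: arr[5]=6 > 3 → no swap
j=6: arr[6]=5 > 3 → no swap
j=7: arr[7]=3 ≤ 3 → i=1, swap arr[1],arr[7] → [3,3,6,6,4,6,5,6,3]
final swap arr[2],arr[8] → [3,3,3,6,4,6,5,6,6]; return 2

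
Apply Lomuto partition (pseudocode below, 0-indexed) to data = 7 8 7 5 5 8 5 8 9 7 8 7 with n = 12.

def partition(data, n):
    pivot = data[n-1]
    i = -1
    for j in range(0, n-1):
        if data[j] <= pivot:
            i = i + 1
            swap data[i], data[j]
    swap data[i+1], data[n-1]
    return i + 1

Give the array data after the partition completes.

pivot = data[11] = 7; i = -1
j=0: data[0]=7 ≤ 7 → i=0, swap data[0],data[0] (no change) → 7 8 7 5 5 8 5 8 9 7 8 7
j=1: data[1]=8 > 7 → no swap
j=2: data[2]=7 ≤ 7 → i=1, swap data[1],data[2] → 7 7 8 5 5 8 5 8 9 7 8 7
j=3: data[3]=5 ≤ 7 → i=2, swap data[2],data[3] → 7 7 5 8 5 8 5 8 9 7 8 7
j=4: data[4]=5 ≤ 7 → i=3, swap data[3],data[4] → 7 7 5 5 8 8 5 8 9 7 8 7
j=5: data[5]=8 > 7 → no swap
j=6: data[6]=5 ≤ 7 → i=4, swap data[4],data[6] → 7 7 5 5 5 8 8 8 9 7 8 7
j=7: data[7]=8 > 7 → no swap
j=8: data[8]=9 > 7 → no swap
j=9: data[9]=7 ≤ 7 → i=5, swap data[5],data[9] → 7 7 5 5 5 7 8 8 9 8 8 7
j=10: data[10]=8 > 7 → no swap
final swap data[6],data[11] → 7 7 5 5 5 7 7 8 9 8 8 8; return 6

7 7 5 5 5 7 7 8 9 8 8 8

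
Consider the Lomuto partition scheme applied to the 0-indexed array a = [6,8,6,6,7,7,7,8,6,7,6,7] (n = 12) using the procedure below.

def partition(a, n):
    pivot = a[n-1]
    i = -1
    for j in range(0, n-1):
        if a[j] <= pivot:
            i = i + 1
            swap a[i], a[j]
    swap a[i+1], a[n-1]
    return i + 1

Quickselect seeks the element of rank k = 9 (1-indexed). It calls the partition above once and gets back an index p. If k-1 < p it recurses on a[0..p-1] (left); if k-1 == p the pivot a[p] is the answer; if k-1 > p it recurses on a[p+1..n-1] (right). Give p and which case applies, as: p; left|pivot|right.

pivot = a[11] = 7; i = -1
j=0: a[0]=6 ≤ 7 → i=0, swap a[0],a[0] (no change) → [6,8,6,6,7,7,7,8,6,7,6,7]
j=1: a[1]=8 > 7 → no swap
j=2: a[2]=6 ≤ 7 → i=1, swap a[1],a[2] → [6,6,8,6,7,7,7,8,6,7,6,7]
j=3: a[3]=6 ≤ 7 → i=2, swap a[2],a[3] → [6,6,6,8,7,7,7,8,6,7,6,7]
j=4: a[4]=7 ≤ 7 → i=3, swap a[3],a[4] → [6,6,6,7,8,7,7,8,6,7,6,7]
j=5: a[5]=7 ≤ 7 → i=4, swap a[4],a[5] → [6,6,6,7,7,8,7,8,6,7,6,7]
j=6: a[6]=7 ≤ 7 → i=5, swap a[5],a[6] → [6,6,6,7,7,7,8,8,6,7,6,7]
j=7: a[7]=8 > 7 → no swap
j=8: a[8]=6 ≤ 7 → i=6, swap a[6],a[8] → [6,6,6,7,7,7,6,8,8,7,6,7]
j=9: a[9]=7 ≤ 7 → i=7, swap a[7],a[9] → [6,6,6,7,7,7,6,7,8,8,6,7]
j=10: a[10]=6 ≤ 7 → i=8, swap a[8],a[10] → [6,6,6,7,7,7,6,7,6,8,8,7]
final swap a[9],a[11] → [6,6,6,7,7,7,6,7,6,7,8,8]; return 9
p = 9; k-1 = 8 < 9 ⇒ left

9; left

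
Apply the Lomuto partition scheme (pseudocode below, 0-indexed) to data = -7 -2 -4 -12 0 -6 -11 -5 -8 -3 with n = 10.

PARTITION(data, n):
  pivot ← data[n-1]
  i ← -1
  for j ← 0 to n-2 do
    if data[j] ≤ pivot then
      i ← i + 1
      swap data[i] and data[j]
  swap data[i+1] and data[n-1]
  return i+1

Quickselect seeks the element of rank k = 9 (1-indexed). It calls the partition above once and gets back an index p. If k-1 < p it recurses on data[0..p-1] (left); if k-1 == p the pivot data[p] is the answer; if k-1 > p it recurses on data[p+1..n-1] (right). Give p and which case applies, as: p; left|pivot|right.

pivot = data[9] = -3; i = -1
j=0: data[0]=-7 ≤ -3 → i=0, swap data[0],data[0] (no change) → -7 -2 -4 -12 0 -6 -11 -5 -8 -3
j=1: data[1]=-2 > -3 → no swap
j=2: data[2]=-4 ≤ -3 → i=1, swap data[1],data[2] → -7 -4 -2 -12 0 -6 -11 -5 -8 -3
j=3: data[3]=-12 ≤ -3 → i=2, swap data[2],data[3] → -7 -4 -12 -2 0 -6 -11 -5 -8 -3
j=4: data[4]=0 > -3 → no swap
j=5: data[5]=-6 ≤ -3 → i=3, swap data[3],data[5] → -7 -4 -12 -6 0 -2 -11 -5 -8 -3
j=6: data[6]=-11 ≤ -3 → i=4, swap data[4],data[6] → -7 -4 -12 -6 -11 -2 0 -5 -8 -3
j=7: data[7]=-5 ≤ -3 → i=5, swap data[5],data[7] → -7 -4 -12 -6 -11 -5 0 -2 -8 -3
j=8: data[8]=-8 ≤ -3 → i=6, swap data[6],data[8] → -7 -4 -12 -6 -11 -5 -8 -2 0 -3
final swap data[7],data[9] → -7 -4 -12 -6 -11 -5 -8 -3 0 -2; return 7
p = 7; k-1 = 8 > 7 ⇒ right

7; right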